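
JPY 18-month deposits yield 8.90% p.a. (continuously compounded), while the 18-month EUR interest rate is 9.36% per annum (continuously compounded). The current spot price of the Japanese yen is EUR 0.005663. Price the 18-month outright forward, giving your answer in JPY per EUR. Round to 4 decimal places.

175.3706

T = 18/12 years.
EUR accumulates by e^(0.0936×18/12) = 1.150734.
JPY growth factor: e^(0.0890×18/12) = 1.142821266.
CIP: F = S · (grow EUR)/(grow JPY) = 0.005663 × 1.150734/1.142821266 = 0.00570220982 EUR per JPY.
Invert for JPY per EUR: 1 / 0.00570220982 = 175.3706.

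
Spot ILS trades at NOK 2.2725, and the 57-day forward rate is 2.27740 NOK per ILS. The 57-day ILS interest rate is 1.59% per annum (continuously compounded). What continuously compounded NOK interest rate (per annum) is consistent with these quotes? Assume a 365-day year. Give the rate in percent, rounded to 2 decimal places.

2.97%

T = 57/365 years.
F/S = 2.2774/2.2725 = 1.0021562 = (growth of NOK) / (growth of ILS).
ILS growth factor: e^(0.0159×57/365) = 1.0024861.
So the NOK growth factor = 1.0046477.
Take logs: ln 1.0046477 / (57/365) = 0.029693, so 2.97%.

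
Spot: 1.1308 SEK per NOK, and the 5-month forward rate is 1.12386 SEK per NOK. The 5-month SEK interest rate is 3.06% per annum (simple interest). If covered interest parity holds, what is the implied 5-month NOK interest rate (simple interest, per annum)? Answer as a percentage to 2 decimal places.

4.56%

T = 5/12 years.
F/S = 1.12386/1.1308 = 0.9938628 = (growth of SEK) / (growth of NOK).
The SEK side grows by 1 + 0.0306×5/12 = 1.012750.
So the NOK growth factor = 1.0190038.
(1.0190038 − 1)/T = 0.045609, i.e. 4.56%.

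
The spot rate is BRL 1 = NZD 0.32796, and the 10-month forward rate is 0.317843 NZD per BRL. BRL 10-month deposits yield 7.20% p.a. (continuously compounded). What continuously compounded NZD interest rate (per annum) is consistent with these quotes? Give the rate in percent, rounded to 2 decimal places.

T = 10/12 years.
F/S = 0.317843/0.32796 = 0.9691517 = (growth of NZD) / (growth of BRL).
The BRL side grows by e^(0.0720×10/12) = 1.0618365.
So the NZD growth factor = 1.0290806.
Take logs: ln 1.0290806 / (10/12) = 0.034399, so 3.44%.

3.44%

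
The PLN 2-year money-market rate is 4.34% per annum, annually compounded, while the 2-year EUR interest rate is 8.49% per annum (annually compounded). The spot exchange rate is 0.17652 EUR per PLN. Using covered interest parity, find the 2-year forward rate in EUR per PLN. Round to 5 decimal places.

T = 2 years.
EUR accumulates by (1 + 0.0849)^2 = 1.177008.
PLN growth factor: (1 + 0.0434)^2 = 1.0886836.
Forward (EUR per PLN) = 0.17652 × 1.177008 / 1.0886836 = 0.1908410.

0.19084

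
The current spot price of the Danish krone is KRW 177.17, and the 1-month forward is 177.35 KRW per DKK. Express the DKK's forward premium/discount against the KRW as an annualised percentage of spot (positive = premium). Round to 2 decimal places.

T = 1/12 years.
Period premium: (177.35 − 177.17)/177.17 = 0.0010160.
Annualise by dividing by T: 0.0010160 / (1/12) = 0.012192 → 1.22%.

+1.22%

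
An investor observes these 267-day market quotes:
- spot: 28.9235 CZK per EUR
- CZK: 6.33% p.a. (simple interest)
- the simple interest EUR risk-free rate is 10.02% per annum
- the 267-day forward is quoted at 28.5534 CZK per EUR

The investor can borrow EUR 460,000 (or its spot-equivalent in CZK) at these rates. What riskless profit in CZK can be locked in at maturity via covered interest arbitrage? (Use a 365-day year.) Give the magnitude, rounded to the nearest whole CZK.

CZK 176,407

T = 267/365 years.
Invest the EUR and cover forward: 460,000 × 1.0732969863 × 28.5534 = CZK 14,097,287.96.
Convert at spot and invest in CZK: 460,000 × 28.9235 × 1.0463043836 = CZK 13,920,881.03.
The quoted forward overvalues EUR, so borrow CZK, buy EUR at spot, deposit the EUR at 10.02%, and sell the proceeds forward at 28.5534.
Profit = 14,097,287.96 − 13,920,881.03 = CZK 176,407.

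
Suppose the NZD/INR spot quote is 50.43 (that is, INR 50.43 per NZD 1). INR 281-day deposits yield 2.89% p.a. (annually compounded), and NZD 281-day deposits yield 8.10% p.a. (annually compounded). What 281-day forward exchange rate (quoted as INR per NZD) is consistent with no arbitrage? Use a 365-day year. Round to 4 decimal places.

T = 281/365 years.
INR growth factor: (1 + 0.0289)^(281/365) = 1.02217592.
NZD growth factor: (1 + 0.0810)^(281/365) = 1.06179616.
Forward (INR per NZD) = 50.43 × 1.02217592 / 1.06179616 = 48.548237.

48.5482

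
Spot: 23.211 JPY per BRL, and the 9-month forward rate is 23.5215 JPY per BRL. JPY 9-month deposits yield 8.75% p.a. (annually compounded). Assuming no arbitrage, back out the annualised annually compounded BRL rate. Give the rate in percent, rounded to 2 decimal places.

T = 9/12 years.
By CIP, F/S equals the JPY-to-BRL growth ratio: 23.5215/23.211 = 1.0133773.
JPY growth factor: (1 + 0.0875)^(9/12) = 1.0649322.
Hence g_BRL = 1.0508743.
r = 1.0508743^(12/9) − 1 = 0.068401 → 6.84%.

6.84%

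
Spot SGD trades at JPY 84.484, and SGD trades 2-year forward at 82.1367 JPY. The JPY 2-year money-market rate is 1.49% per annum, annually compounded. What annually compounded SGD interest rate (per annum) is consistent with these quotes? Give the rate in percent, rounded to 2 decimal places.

T = 2 years.
CIP gives F = S · g_JPY/g_SGD, so g_JPY/g_SGD = 82.1367/84.484 = 0.9722160.
JPY growth factor: (1 + 0.0149)^2 = 1.030022.
That pins the SGD growth at 1.059458.
r = 1.059458^(1/2) − 1 = 0.029300 → 2.93%.

2.93%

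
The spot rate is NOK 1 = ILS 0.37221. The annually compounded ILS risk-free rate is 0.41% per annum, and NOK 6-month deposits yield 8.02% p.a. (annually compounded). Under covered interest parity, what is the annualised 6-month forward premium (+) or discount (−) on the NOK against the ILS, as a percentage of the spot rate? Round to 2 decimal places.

-7.17%

T = 6/12 years.
No-arbitrage forward: 0.37221 × 1.0020479 / 1.0393267 = 0.35885949 ILS/NOK.
(F − S)/S ÷ T = (0.35885949 − 0.37221)/0.37221/(6/12) = -0.071736 → -7.17%.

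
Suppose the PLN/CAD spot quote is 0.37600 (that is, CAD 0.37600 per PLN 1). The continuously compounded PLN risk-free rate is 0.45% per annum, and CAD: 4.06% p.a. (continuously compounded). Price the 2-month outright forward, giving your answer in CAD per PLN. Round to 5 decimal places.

T = 2/12 years.
Growth of 1 CAD over T: e^(0.0406×2/12) = 1.0067896.
Growth of 1 PLN over T: e^(0.0045×2/12) = 1.0007503.
Forward (CAD per PLN) = 0.376 × 1.0067896 / 1.0007503 = 0.3782691.

0.37827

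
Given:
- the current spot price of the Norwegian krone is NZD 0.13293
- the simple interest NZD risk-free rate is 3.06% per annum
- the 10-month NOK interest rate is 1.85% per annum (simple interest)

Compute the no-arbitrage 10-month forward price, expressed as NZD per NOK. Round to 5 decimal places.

T = 10/12 years.
NZD growth factor: 1 + 0.0306×10/12 = 1.025500.
NOK accumulates by 1 + 0.0185×10/12 = 1.0154167.
CIP: F = S · (grow NZD)/(grow NOK) = 0.13293 × 1.025500/1.0154167 = 0.1342500 NZD per NOK.

0.13425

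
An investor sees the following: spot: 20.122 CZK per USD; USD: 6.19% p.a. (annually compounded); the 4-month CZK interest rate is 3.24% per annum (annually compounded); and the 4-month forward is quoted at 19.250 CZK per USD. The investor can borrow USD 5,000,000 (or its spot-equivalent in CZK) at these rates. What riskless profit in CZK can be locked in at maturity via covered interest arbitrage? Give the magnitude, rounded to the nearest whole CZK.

CZK 3,488,725

T = 4/12 years.
Invest the USD and cover forward: 5,000,000 × 1.02022166143 × 19.250 = CZK 98,196,334.91.
Convert at spot and invest in CZK: 5,000,000 × 20.122 × 1.01068541522 = CZK 101,685,059.63.
The quoted forward undervalues USD, so borrow USD, convert to CZK at spot, deposit the CZK at 3.24%, and buy USD forward at 19.250 to cover the loan.
Profit = 101,685,059.63 − 98,196,334.91 = CZK 3,488,725.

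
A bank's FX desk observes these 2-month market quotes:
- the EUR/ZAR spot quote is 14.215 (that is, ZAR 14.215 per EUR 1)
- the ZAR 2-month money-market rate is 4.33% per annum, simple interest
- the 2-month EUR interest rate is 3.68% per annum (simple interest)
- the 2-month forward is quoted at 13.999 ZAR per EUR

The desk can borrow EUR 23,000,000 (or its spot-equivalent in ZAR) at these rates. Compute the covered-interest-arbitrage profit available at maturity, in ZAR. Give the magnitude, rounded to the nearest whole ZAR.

T = 2/12 years.
Keep in EUR, deliver into the forward: 23,000,000·1.00613333333·13.999 = ZAR 323,951,792.27.
Swap to ZAR now, deposit: 23,000,000·14.215·1.00721666667 = ZAR 329,304,453.08.
The quoted forward undervalues EUR, so borrow EUR, convert to ZAR at spot, deposit the ZAR at 4.33%, and buy EUR forward at 13.999 to cover the loan.
Arbitrage profit = |323,951,792.27 − 329,304,453.08| = ZAR 5,352,661.

ZAR 5,352,661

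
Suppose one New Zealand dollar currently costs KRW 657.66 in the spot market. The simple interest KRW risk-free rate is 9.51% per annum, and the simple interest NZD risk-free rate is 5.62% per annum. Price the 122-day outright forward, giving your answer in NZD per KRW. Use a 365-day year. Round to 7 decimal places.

0.0015014

T = 122/365 years.
Growth of 1 KRW over T: 1 + 0.0951×122/365 = 1.0317868.
Growth of 1 NZD over T: 1 + 0.0562×122/365 = 1.0187847.
CIP: F = S · (grow KRW)/(grow NZD) = 657.66 × 1.0317868/1.0187847 = 666.0533 KRW per NZD.
Quoted the other way: 1/666.0533 = 0.0015014 NZD per KRW.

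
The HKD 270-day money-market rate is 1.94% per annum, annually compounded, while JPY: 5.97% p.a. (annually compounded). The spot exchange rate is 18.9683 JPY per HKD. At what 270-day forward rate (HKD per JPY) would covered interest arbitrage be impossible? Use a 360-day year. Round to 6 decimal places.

0.051209

T = 270/360 years.
JPY accumulates by (1 + 0.0597)^(270/360) = 1.0444489.
HKD accumulates by (1 + 0.0194)^(270/360) = 1.014515.
CIP: F = S · (grow JPY)/(grow HKD) = 18.9683 × 1.0444489/1.014515 = 19.52797 JPY per HKD.
Quoted the other way: 1/19.52797 = 0.051209 HKD per JPY.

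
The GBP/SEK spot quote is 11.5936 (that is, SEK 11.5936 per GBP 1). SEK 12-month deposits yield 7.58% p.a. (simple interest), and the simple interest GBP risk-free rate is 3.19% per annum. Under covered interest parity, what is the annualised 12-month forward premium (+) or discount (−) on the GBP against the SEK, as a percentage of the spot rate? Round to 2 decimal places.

T = 1 year.
F = S · g_SEK/g_GBP = 11.5936 × 1.075800/1.031900 = 12.0868252.
(F − S)/S ÷ T = (12.0868252 − 11.5936)/11.5936/1 = 0.042543 → 4.25%.

+4.25%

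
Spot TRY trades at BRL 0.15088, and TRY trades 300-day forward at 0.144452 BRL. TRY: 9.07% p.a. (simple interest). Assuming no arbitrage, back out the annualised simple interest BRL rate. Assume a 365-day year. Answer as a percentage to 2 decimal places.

3.50%

T = 300/365 years.
CIP gives F = S · g_BRL/g_TRY, so g_BRL/g_TRY = 0.144452/0.15088 = 0.9573966.
The TRY side grows by 1 + 0.0907×300/365 = 1.0745479.
That pins the BRL growth at 1.0287685.
r = (1.0287685 − 1)/(300/365) = 0.035002 → 3.50%.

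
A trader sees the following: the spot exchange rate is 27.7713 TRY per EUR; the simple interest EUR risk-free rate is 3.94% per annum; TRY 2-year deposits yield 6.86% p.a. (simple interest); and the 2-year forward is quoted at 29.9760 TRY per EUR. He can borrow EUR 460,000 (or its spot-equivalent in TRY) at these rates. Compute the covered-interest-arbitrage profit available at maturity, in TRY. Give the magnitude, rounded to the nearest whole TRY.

TRY 348,030

T = 2 years.
Keep in EUR, deliver into the forward: 460,000·1.078800·29.9760 = TRY 14,875,530.05.
Swap to TRY now, deposit: 460,000·27.7713·1.137200 = TRY 14,527,500.29.
The quoted forward overvalues EUR, so borrow TRY, buy EUR at spot, deposit the EUR at 3.94%, and sell the proceeds forward at 29.9760.
Arbitrage profit = |14,875,530.05 − 14,527,500.29| = TRY 348,030.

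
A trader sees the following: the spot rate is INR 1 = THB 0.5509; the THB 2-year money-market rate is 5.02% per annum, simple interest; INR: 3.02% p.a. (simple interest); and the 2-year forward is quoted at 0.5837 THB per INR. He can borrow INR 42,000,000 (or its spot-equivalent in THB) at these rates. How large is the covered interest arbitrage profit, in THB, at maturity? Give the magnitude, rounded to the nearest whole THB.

T = 2 years.
Keep in INR, deliver into the forward: 42,000,000·1.060400·0.5837 = THB 25,996,130.16.
Swap to THB now, deposit: 42,000,000·0.5509·1.100400 = THB 25,460,835.12.
The quoted forward overvalues INR, so borrow THB, buy INR at spot, deposit the INR at 3.02%, and sell the proceeds forward at 0.5837.
The gap between the two covered legs is THB 535,295.

THB 535,295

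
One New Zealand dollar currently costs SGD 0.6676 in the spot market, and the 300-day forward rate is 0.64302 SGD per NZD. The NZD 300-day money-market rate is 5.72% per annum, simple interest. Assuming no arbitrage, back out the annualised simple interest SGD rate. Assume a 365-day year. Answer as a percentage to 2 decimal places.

T = 300/365 years.
CIP gives F = S · g_SGD/g_NZD, so g_SGD/g_NZD = 0.64302/0.6676 = 0.9631815.
NZD growth factor: 1 + 0.0572×300/365 = 1.0470137.
Hence g_SGD = 1.0084642.
(1.0084642 − 1)/T = 0.010298, i.e. 1.03%.

1.03%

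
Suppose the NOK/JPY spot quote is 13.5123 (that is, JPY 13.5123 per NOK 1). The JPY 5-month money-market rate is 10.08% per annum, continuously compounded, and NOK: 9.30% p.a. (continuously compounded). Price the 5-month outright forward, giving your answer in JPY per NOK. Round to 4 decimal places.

13.5563

T = 5/12 years.
JPY accumulates by e^(0.1008×5/12) = 1.04289448.
Growth of 1 NOK over T: e^(0.0930×5/12) = 1.03951057.
CIP: F = S · (grow JPY)/(grow NOK) = 13.5123 × 1.04289448/1.03951057 = 13.556286 JPY per NOK.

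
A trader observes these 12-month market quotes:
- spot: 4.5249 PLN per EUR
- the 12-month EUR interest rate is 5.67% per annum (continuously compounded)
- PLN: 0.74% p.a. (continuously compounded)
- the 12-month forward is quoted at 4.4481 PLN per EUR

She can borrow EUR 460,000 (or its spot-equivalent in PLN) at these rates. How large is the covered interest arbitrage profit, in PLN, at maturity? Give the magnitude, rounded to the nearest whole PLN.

T = 1 year.
Route A — deposit EUR, sell forward: 460,000 × 1.058338261 × 4.4481 = PLN 2,165,493.43.
Route B — convert at spot, deposit PLN: 460,000 × 4.5249 × 1.007427448 = PLN 2,096,913.89.
The quoted forward overvalues EUR, so borrow PLN, buy EUR at spot, deposit the EUR at 5.67%, and sell the proceeds forward at 4.4481.
Profit = 2,165,493.43 − 2,096,913.89 = PLN 68,580.

PLN 68,580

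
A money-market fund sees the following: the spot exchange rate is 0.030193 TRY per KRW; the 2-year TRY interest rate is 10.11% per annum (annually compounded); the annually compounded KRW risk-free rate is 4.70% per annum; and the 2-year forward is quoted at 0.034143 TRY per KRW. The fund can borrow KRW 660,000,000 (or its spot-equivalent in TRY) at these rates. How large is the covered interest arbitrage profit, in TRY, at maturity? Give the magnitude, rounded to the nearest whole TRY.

T = 2 years.
Route A — deposit KRW, sell forward: 660,000,000 × 1.096209 × 0.034143 = TRY 24,702,390.17.
Route B — convert at spot, deposit TRY: 660,000,000 × 0.030193 × 1.21242121 = TRY 24,160,378.17.
The quoted forward overvalues KRW, so borrow TRY, buy KRW at spot, deposit the KRW at 4.70%, and sell the proceeds forward at 0.034143.
The gap between the two covered legs is TRY 542,012.

TRY 542,012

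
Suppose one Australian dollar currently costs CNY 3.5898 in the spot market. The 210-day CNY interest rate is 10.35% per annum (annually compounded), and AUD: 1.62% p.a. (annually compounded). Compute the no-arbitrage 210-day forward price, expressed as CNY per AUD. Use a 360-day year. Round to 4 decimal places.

3.7666

T = 210/360 years.
CNY accumulates by (1 + 0.1035)^(210/360) = 1.0591331.
Growth of 1 AUD over T: (1 + 0.0162)^(210/360) = 1.0094183.
So F = 3.5898 × 1.0591331 / 1.0094183 = 3.766601 (CNY/AUD).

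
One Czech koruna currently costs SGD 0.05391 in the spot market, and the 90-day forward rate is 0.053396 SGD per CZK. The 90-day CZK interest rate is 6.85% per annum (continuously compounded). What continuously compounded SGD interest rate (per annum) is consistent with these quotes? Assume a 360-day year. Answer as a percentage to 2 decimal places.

3.02%

T = 90/360 years.
By CIP, F/S equals the SGD-to-CZK growth ratio: 0.053396/0.05391 = 0.9904656.
CZK growth factor: e^(0.0685×90/360) = 1.0172725.
Hence g_SGD = 1.0075734.
r = ln(1.0075734)/(90/360) = 0.030179 → 3.02%.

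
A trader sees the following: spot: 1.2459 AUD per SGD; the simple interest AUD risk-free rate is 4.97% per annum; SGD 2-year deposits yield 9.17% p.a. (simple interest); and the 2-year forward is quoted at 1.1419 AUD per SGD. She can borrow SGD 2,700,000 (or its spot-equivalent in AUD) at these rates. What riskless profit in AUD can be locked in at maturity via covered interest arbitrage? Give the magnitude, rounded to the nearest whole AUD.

T = 2 years.
Route A — deposit SGD, sell forward: 2,700,000 × 1.183400 × 1.1419 = AUD 3,648,576.04.
Route B — convert at spot, deposit AUD: 2,700,000 × 1.2459 × 1.099400 = AUD 3,698,304.64.
The quoted forward undervalues SGD, so borrow SGD, convert to AUD at spot, deposit the AUD at 4.97%, and buy SGD forward at 1.1419 to cover the loan.
The gap between the two covered legs is AUD 49,729.

AUD 49,729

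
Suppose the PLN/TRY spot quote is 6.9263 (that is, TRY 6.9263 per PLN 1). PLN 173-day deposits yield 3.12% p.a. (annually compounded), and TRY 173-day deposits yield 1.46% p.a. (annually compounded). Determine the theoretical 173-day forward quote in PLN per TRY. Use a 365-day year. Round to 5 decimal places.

T = 173/365 years.
TRY accumulates by (1 + 0.0146)^(173/365) = 1.0068936.
Growth of 1 PLN over T: (1 + 0.0312)^(173/365) = 1.0146685.
CIP: F = S · (grow TRY)/(grow PLN) = 6.9263 × 1.0068936/1.0146685 = 6.873227 TRY per PLN.
Quoted the other way: 1/6.873227 = 0.14549 PLN per TRY.

0.14549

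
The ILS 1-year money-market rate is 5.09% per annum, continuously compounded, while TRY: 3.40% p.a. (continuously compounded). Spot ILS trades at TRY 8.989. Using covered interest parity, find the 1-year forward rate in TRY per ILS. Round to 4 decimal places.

8.8384

T = 1 year.
TRY accumulates by e^(0.0340×1) = 1.0345846.
ILS accumulates by e^(0.0509×1) = 1.0522177.
Forward (TRY per ILS) = 8.989 × 1.0345846 / 1.0522177 = 8.838362.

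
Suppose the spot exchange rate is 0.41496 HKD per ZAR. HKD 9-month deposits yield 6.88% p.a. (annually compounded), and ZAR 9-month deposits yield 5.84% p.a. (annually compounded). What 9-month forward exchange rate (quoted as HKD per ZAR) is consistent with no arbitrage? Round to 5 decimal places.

0.41801

T = 9/12 years.
HKD growth factor: (1 + 0.0688)^(9/12) = 1.0511685.
ZAR growth factor: (1 + 0.0584)^(9/12) = 1.0434878.
So F = 0.41496 × 1.0511685 / 1.0434878 = 0.4180144 (HKD/ZAR).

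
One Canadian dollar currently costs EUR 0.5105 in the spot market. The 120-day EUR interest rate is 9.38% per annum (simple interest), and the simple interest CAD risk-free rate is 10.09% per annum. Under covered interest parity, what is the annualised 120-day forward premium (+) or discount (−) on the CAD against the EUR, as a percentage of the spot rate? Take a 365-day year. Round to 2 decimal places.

T = 120/365 years.
No-arbitrage forward: 0.5105 × 1.0308384 / 1.0331726 = 0.5093467 EUR/CAD.
Annualised premium = (F − S)/S × (1/T) = (0.5093467 − 0.5105)/0.5105 ÷ (120/365) = -0.69%.

-0.69%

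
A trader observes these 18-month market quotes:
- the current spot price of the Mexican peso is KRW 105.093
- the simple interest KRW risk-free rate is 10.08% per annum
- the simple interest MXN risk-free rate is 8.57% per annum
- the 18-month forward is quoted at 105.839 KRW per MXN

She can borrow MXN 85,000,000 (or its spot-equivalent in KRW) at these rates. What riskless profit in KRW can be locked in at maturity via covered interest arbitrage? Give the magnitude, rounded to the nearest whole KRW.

KRW 130,768,943

T = 18/12 years.
Route A — deposit MXN, sell forward: 85,000,000 × 1.128550 × 105.839 = KRW 10,152,791,293.25.
Route B — convert at spot, deposit KRW: 85,000,000 × 105.093 × 1.151200 = KRW 10,283,560,236.00.
The quoted forward undervalues MXN, so borrow MXN, convert to KRW at spot, deposit the KRW at 10.08%, and buy MXN forward at 105.839 to cover the loan.
Profit = 10,283,560,236.00 − 10,152,791,293.25 = KRW 130,768,943.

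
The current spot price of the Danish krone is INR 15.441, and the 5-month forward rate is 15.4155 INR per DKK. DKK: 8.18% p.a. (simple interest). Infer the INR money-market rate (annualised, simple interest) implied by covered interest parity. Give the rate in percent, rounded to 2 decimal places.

T = 5/12 years.
CIP gives F = S · g_INR/g_DKK, so g_INR/g_DKK = 15.4155/15.441 = 0.9983486.
The DKK side grows by 1 + 0.0818×5/12 = 1.0340833.
That pins the INR growth at 1.0323756.
(1.0323756 − 1)/T = 0.077701, i.e. 7.77%.

7.77%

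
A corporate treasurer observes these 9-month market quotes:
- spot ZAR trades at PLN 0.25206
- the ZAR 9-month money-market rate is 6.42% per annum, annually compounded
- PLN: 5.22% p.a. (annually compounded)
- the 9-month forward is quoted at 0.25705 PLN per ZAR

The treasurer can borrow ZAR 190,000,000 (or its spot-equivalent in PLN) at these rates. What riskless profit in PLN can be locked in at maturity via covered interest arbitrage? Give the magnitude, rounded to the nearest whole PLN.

PLN 1,418,365

T = 9/12 years.
Keep in ZAR, deliver into the forward: 190,000,000·1.0477735742·0.25705 = PLN 51,172,737.48.
Swap to PLN now, deposit: 190,000,000·0.25206·1.0388999446 = PLN 49,754,372.81.
The quoted forward overvalues ZAR, so borrow PLN, buy ZAR at spot, deposit the ZAR at 6.42%, and sell the proceeds forward at 0.25705.
Profit = 51,172,737.48 − 49,754,372.81 = PLN 1,418,365.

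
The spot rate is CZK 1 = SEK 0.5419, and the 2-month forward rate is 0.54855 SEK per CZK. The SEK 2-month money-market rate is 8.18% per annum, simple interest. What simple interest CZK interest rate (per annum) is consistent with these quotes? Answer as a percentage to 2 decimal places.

T = 2/12 years.
F/S = 0.54855/0.5419 = 1.0122716 = (growth of SEK) / (growth of CZK).
SEK growth factor: 1 + 0.0818×2/12 = 1.0136333.
That pins the CZK growth at 1.0013452.
r = (1.0013452 − 1)/(2/12) = 0.008071 → 0.81%.

0.81%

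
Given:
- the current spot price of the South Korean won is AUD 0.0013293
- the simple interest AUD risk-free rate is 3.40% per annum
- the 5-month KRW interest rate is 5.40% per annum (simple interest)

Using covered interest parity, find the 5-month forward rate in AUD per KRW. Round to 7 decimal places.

T = 5/12 years.
Growth of 1 AUD over T: 1 + 0.0340×5/12 = 1.0141667.
Growth of 1 KRW over T: 1 + 0.0540×5/12 = 1.022500.
Forward (AUD per KRW) = 0.0013293 × 1.0141667 / 1.022500 = 0.001318466.

0.0013185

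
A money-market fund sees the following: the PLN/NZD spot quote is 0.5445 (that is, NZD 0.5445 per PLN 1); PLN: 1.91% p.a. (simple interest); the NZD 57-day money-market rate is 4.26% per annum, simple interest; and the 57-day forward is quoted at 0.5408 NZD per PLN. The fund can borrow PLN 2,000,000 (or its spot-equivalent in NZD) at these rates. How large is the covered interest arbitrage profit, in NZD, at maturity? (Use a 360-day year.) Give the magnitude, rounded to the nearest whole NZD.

NZD 11,474

T = 57/360 years.
Route A — deposit PLN, sell forward: 2,000,000 × 1.003024167 × 0.5408 = NZD 1,084,870.94.
Route B — convert at spot, deposit NZD: 2,000,000 × 0.5445 × 1.006745 = NZD 1,096,345.31.
The quoted forward undervalues PLN, so borrow PLN, convert to NZD at spot, deposit the NZD at 4.26%, and buy PLN forward at 0.5408 to cover the loan.
Arbitrage profit = |1,084,870.94 − 1,096,345.31| = NZD 11,474.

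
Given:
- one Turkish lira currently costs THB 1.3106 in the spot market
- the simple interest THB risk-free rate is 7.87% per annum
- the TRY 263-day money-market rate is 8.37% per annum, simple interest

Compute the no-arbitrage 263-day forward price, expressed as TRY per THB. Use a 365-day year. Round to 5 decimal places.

T = 263/365 years.
Growth of 1 THB over T: 1 + 0.0787×263/365 = 1.0567071.
Growth of 1 TRY over T: 1 + 0.0837×263/365 = 1.0603099.
CIP: F = S · (grow THB)/(grow TRY) = 1.3106 × 1.0567071/1.0603099 = 1.306147 THB per TRY.
Invert for TRY per THB: 1 / 1.306147 = 0.76561.

0.76561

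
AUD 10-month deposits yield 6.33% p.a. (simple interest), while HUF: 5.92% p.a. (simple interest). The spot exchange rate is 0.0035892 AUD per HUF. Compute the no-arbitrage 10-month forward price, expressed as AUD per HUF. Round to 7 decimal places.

0.0036009

T = 10/12 years.
AUD growth factor: 1 + 0.0633×10/12 = 1.052750.
HUF growth factor: 1 + 0.0592×10/12 = 1.0493333.
Forward (AUD per HUF) = 0.0035892 × 1.052750 / 1.0493333 = 0.003600887.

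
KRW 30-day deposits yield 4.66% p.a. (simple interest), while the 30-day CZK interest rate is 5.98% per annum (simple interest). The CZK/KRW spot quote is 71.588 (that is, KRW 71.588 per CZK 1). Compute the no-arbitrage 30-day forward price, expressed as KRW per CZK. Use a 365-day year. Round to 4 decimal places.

71.5107

T = 30/365 years.
Growth of 1 KRW over T: 1 + 0.0466×30/365 = 1.00383014.
CZK growth factor: 1 + 0.0598×30/365 = 1.00491507.
Forward (KRW per CZK) = 71.588 × 1.00383014 / 1.00491507 = 71.510712.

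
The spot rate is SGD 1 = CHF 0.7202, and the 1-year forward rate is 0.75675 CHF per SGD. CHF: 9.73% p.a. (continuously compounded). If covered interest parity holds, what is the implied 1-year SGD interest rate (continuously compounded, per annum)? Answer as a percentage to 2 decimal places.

4.78%

T = 1 year.
F/S = 0.75675/0.7202 = 1.0507498 = (growth of CHF) / (growth of SGD).
The CHF side grows by e^(0.0973×1) = 1.102191.
That pins the SGD growth at 1.0489567.
r = ln(1.0489567)/1 = 0.047796 → 4.78%.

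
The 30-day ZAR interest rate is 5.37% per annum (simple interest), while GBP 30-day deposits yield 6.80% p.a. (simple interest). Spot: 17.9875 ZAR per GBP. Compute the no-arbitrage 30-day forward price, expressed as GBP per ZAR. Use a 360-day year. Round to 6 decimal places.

0.055660

T = 30/360 years.
ZAR growth factor: 1 + 0.0537×30/360 = 1.004475.
Growth of 1 GBP over T: 1 + 0.0680×30/360 = 1.0056667.
CIP: F = S · (grow ZAR)/(grow GBP) = 17.9875 × 1.004475/1.0056667 = 17.96619 ZAR per GBP.
Invert for GBP per ZAR: 1 / 17.96619 = 0.055660.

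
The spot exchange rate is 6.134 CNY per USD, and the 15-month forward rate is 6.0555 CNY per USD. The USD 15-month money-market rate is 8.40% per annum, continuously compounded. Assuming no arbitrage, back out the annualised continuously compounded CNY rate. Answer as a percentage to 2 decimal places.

7.37%

T = 15/12 years.
By CIP, F/S equals the CNY-to-USD growth ratio: 6.0555/6.134 = 0.9872025.
USD growth factor: e^(0.0840×15/12) = 1.1107106.
That pins the CNY growth at 1.0964963.
r = ln(1.0964963)/(15/12) = 0.073696 → 7.37%.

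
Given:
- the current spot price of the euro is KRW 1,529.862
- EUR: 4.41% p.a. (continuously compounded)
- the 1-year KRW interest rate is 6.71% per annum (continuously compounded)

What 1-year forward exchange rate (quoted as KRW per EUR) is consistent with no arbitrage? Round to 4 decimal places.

T = 1 year.
KRW growth factor: e^(0.0671×1) = 1.0694024131.
EUR growth factor: e^(0.0441×1) = 1.0450868583.
Forward (KRW per EUR) = 1529.862 × 1.0694024131 / 1.0450868583 = 1565.456595.

1565.4566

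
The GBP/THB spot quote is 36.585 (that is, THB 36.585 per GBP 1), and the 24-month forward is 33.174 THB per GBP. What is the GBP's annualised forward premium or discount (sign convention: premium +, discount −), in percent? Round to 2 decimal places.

-4.66%

T = 2 years.
Period premium: (33.174 − 36.585)/36.585 = -0.0932349.
Annualise by dividing by T: -0.0932349 / 2 = -0.046617 → -4.66%.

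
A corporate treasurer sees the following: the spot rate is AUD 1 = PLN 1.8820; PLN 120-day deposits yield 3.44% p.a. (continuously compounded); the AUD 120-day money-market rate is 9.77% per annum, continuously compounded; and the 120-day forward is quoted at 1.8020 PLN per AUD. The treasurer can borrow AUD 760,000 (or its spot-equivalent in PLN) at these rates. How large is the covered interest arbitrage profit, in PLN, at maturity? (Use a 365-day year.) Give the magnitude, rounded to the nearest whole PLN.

PLN 32,364

T = 120/365 years.
Keep in AUD, deliver into the forward: 760,000·1.032641981·1.8020 = PLN 1,414,223.85.
Swap to PLN now, deposit: 760,000·1.8820·1.011373784 = PLN 1,446,588.15.
The quoted forward undervalues AUD, so borrow AUD, convert to PLN at spot, deposit the PLN at 3.44%, and buy AUD forward at 1.8020 to cover the loan.
The gap between the two covered legs is PLN 32,364.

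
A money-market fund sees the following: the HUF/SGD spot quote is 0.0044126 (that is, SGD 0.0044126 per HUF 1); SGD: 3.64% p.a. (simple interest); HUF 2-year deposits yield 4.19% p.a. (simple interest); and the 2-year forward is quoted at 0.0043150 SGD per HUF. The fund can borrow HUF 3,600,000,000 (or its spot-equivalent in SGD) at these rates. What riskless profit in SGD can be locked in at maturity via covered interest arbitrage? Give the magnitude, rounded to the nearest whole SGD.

T = 2 years.
Invest the HUF and cover forward: 3,600,000,000 × 1.083800 × 0.0043150 = SGD 16,835,749.20.
Convert at spot and invest in SGD: 3,600,000,000 × 0.0044126 × 1.072800 = SGD 17,041,814.21.
The quoted forward undervalues HUF, so borrow HUF, convert to SGD at spot, deposit the SGD at 3.64%, and buy HUF forward at 0.0043150 to cover the loan.
Arbitrage profit = |16,835,749.20 − 17,041,814.21| = SGD 206,065.

SGD 206,065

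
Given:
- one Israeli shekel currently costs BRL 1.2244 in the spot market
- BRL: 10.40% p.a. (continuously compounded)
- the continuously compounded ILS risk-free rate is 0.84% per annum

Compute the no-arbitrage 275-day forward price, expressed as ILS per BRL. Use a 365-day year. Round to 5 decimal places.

T = 275/365 years.
Growth of 1 BRL over T: e^(0.1040×275/365) = 1.0815078.
ILS growth factor: e^(0.0084×275/365) = 1.0063488.
Forward (BRL per ILS) = 1.2244 × 1.0815078 / 1.0063488 = 1.315844.
Quoted the other way: 1/1.315844 = 0.75997 ILS per BRL.

0.75997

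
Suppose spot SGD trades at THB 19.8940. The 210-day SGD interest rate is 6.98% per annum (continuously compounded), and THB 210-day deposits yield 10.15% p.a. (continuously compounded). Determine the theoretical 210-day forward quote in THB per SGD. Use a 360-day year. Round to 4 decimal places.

20.2653

T = 210/360 years.
Growth of 1 THB over T: e^(0.1015×210/360) = 1.06099626.
SGD accumulates by e^(0.0698×210/360) = 1.04155696.
So F = 19.894 × 1.06099626 / 1.04155696 = 20.265296 (THB/SGD).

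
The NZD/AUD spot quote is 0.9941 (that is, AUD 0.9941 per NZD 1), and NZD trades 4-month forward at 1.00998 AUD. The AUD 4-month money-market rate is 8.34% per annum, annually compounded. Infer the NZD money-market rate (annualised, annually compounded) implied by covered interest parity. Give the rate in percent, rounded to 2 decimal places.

T = 4/12 years.
CIP gives F = S · g_AUD/g_NZD, so g_AUD/g_NZD = 1.00998/0.9941 = 1.0159742.
The AUD side grows by (1 + 0.0834)^(4/12) = 1.0270611.
That pins the NZD growth at 1.0109126.
Annualise: 1.0109126^(12/4) − 1 = 0.033096 = 3.31%.

3.31%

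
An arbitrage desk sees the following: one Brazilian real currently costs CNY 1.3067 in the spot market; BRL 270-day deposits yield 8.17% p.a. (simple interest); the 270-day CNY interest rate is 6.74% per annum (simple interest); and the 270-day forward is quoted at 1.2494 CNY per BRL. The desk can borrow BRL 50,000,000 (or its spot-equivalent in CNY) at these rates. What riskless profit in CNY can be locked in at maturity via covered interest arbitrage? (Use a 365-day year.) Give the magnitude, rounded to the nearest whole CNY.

CNY 2,347,029

T = 270/365 years.
Invest the BRL and cover forward: 50,000,000 × 1.0604356164 × 1.2494 = CNY 66,245,412.96.
Convert at spot and invest in CNY: 50,000,000 × 1.3067 × 1.0498575342 = CNY 68,592,442.00.
The quoted forward undervalues BRL, so borrow BRL, convert to CNY at spot, deposit the CNY at 6.74%, and buy BRL forward at 1.2494 to cover the loan.
The gap between the two covered legs is CNY 2,347,029.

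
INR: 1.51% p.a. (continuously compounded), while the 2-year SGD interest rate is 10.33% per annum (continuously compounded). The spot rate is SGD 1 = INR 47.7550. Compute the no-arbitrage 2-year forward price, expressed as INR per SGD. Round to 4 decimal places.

40.0322

T = 2 years.
Growth of 1 INR over T: e^(0.0151×2) = 1.03066065.
SGD growth factor: e^(0.1033×2) = 1.22949068.
So F = 47.755 × 1.03066065 / 1.22949068 = 40.032186 (INR/SGD).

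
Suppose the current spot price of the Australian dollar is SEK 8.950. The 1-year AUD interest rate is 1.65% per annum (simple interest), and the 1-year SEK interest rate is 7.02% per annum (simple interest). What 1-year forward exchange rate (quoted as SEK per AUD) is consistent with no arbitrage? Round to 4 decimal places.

T = 1 year.
SEK growth factor: 1 + 0.0702×1 = 1.070200.
Growth of 1 AUD over T: 1 + 0.0165×1 = 1.016500.
Forward (SEK per AUD) = 8.95 × 1.070200 / 1.016500 = 9.422814.

9.4228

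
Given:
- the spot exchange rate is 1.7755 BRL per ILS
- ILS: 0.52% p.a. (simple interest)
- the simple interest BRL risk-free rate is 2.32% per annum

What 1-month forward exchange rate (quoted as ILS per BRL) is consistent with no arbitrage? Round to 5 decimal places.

T = 1/12 years.
BRL accumulates by 1 + 0.0232×1/12 = 1.0019333.
Growth of 1 ILS over T: 1 + 0.0052×1/12 = 1.0004333.
Forward (BRL per ILS) = 1.7755 × 1.0019333 / 1.0004333 = 1.778162.
Quoted the other way: 1/1.778162 = 0.56238 ILS per BRL.

0.56238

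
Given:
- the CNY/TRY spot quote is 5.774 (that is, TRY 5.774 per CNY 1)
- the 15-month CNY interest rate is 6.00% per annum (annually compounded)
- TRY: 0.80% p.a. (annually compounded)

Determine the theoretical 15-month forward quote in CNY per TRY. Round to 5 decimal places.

0.18443

T = 15/12 years.
Growth of 1 TRY over T: (1 + 0.0080)^(15/12) = 1.010010.
CNY growth factor: (1 + 0.0600)^(15/12) = 1.0755543.
Forward (TRY per CNY) = 5.774 × 1.010010 / 1.0755543 = 5.422132.
Quoted the other way: 1/5.422132 = 0.18443 CNY per TRY.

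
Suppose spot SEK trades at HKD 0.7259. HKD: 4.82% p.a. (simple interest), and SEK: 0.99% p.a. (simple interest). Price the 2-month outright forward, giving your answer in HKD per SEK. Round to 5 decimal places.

T = 2/12 years.
HKD accumulates by 1 + 0.0482×2/12 = 1.0080333.
SEK growth factor: 1 + 0.0099×2/12 = 1.001650.
Forward (HKD per SEK) = 0.7259 × 1.0080333 / 1.001650 = 0.7305260.

0.73053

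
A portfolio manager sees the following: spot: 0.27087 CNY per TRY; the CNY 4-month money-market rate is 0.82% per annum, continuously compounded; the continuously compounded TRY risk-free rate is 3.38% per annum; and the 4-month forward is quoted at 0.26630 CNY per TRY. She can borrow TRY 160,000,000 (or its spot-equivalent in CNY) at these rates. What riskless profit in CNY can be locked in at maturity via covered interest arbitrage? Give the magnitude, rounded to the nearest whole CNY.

T = 4/12 years.
Invest the TRY and cover forward: 160,000,000 × 1.0113303746 × 0.26630 = CNY 43,090,764.60.
Convert at spot and invest in CNY: 160,000,000 × 0.27087 × 1.0027370723 = CNY 43,457,822.52.
The quoted forward undervalues TRY, so borrow TRY, convert to CNY at spot, deposit the CNY at 0.82%, and buy TRY forward at 0.26630 to cover the loan.
The gap between the two covered legs is CNY 367,058.

CNY 367,058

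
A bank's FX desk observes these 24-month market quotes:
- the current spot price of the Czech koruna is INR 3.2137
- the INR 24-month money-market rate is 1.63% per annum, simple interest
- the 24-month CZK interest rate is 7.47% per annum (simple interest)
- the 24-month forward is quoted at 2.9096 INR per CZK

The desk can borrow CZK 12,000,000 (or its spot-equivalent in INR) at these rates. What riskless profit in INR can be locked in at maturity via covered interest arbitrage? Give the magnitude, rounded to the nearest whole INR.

INR 309,931

T = 2 years.
Keep in CZK, deliver into the forward: 12,000,000·1.149400·2.9096 = INR 40,131,530.88.
Swap to INR now, deposit: 12,000,000·3.2137·1.032600 = INR 39,821,599.44.
The quoted forward overvalues CZK, so borrow INR, buy CZK at spot, deposit the CZK at 7.47%, and sell the proceeds forward at 2.9096.
The gap between the two covered legs is INR 309,931.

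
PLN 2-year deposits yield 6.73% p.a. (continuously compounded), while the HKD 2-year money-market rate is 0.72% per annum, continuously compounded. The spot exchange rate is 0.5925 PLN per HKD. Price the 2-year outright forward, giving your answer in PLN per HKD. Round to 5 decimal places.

T = 2 years.
PLN accumulates by e^(0.0673×2) = 1.1440791.
HKD accumulates by e^(0.0072×2) = 1.0145042.
CIP: F = S · (grow PLN)/(grow HKD) = 0.5925 × 1.1440791/1.0145042 = 0.6681755 PLN per HKD.

0.66818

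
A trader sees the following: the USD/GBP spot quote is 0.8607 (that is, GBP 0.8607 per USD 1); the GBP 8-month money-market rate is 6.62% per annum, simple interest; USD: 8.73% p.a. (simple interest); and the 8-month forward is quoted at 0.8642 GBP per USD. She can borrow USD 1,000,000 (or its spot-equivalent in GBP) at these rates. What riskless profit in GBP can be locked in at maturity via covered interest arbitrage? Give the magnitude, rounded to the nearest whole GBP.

GBP 15,811

T = 8/12 years.
Keep in USD, deliver into the forward: 1,000,000·1.058200·0.8642 = GBP 914,496.44.
Swap to GBP now, deposit: 1,000,000·0.8607·1.04413333 = GBP 898,685.56.
The quoted forward overvalues USD, so borrow GBP, buy USD at spot, deposit the USD at 8.73%, and sell the proceeds forward at 0.8642.
Arbitrage profit = |914,496.44 − 898,685.56| = GBP 15,811.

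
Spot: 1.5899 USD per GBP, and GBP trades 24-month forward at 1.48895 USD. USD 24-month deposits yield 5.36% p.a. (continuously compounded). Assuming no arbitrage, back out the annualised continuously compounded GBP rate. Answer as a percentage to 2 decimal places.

8.64%

T = 2 years.
F/S = 1.48895/1.5899 = 0.9365054 = (growth of USD) / (growth of GBP).
USD growth factor: e^(0.0536×2) = 1.1131569.
Hence g_GBP = 1.1886284.
Take logs: ln 1.1886284 / 2 = 0.086400, so 8.64%.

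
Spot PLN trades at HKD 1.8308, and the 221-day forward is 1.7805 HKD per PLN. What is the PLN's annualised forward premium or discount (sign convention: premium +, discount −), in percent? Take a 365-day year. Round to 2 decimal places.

T = 221/365 years.
Period premium: (1.7805 − 1.8308)/1.8308 = -0.0274743.
Annualise by dividing by T: -0.0274743 / (221/365) = -0.045376 → -4.54%.

-4.54%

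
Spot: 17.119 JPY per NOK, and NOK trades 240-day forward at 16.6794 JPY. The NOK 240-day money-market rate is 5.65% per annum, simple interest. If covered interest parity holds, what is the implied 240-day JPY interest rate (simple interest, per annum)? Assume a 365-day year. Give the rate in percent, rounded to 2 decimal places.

T = 240/365 years.
F/S = 16.6794/17.119 = 0.9743209 = (growth of JPY) / (growth of NOK).
The NOK side grows by 1 + 0.0565×240/365 = 1.0371507.
That pins the JPY growth at 1.0105176.
(1.0105176 − 1)/T = 0.015996, i.e. 1.60%.

1.60%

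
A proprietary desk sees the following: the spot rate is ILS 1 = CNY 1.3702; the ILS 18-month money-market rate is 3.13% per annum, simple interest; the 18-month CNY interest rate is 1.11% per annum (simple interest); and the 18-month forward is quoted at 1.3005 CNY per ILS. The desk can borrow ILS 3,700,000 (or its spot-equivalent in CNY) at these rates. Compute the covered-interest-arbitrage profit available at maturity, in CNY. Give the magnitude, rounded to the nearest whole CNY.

CNY 116,385

T = 18/12 years.
Keep in ILS, deliver into the forward: 3,700,000·1.046950·1.3005 = CNY 5,037,766.36.
Swap to CNY now, deposit: 3,700,000·1.3702·1.016650 = CNY 5,154,151.17.
The quoted forward undervalues ILS, so borrow ILS, convert to CNY at spot, deposit the CNY at 1.11%, and buy ILS forward at 1.3005 to cover the loan.
Profit = 5,154,151.17 − 5,037,766.36 = CNY 116,385.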